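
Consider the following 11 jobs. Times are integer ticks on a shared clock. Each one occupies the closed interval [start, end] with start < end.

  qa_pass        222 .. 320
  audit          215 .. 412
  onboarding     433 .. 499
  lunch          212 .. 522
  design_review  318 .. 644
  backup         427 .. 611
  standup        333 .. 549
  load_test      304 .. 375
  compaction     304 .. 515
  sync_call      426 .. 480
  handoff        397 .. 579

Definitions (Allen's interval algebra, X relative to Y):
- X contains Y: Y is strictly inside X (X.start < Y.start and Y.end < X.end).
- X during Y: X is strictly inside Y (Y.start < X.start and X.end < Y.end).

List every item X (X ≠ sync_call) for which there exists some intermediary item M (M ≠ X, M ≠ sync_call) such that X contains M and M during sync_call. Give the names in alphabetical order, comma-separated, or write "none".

Target sync_call = [426, 480].
Intermediaries M with M during sync_call: none.
Union: none.

none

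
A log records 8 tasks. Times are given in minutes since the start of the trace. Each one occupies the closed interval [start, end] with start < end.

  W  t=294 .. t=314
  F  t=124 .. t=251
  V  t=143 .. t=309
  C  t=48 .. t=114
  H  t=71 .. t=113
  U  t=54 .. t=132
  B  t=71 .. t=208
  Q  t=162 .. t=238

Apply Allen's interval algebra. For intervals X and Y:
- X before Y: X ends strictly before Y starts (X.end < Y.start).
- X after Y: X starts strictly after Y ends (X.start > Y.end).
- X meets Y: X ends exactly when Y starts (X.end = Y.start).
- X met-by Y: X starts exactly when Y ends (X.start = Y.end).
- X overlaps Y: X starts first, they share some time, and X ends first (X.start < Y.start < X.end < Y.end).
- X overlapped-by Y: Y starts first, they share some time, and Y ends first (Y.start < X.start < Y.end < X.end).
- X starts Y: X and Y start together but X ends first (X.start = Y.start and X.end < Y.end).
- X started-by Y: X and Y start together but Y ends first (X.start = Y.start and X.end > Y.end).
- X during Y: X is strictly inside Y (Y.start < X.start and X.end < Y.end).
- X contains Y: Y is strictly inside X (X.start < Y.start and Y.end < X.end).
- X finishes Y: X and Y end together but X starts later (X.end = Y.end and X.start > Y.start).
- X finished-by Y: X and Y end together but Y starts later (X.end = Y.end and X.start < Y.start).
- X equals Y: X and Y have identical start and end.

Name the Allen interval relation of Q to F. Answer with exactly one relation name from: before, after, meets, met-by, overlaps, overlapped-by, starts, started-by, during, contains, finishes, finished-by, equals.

during

Q = [t=162, t=238]; F = [t=124, t=251].
Compare endpoints: Q.start > F.start, Q.start < F.end, Q.end > F.start, Q.end < F.end.
That pattern is 'during'.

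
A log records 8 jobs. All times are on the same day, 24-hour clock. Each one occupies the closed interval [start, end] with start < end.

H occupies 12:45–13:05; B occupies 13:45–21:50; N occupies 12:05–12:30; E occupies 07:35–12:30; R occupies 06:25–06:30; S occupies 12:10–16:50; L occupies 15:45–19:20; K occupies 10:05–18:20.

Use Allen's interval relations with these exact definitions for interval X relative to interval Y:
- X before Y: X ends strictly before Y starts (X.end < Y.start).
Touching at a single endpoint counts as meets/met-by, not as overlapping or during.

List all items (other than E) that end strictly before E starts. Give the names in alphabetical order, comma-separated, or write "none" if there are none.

R

Target E = [07:35, 12:30].
B [13:45, 21:50] → after → no.
H [12:45, 13:05] → after → no.
K [10:05, 18:20] → overlapped-by → no.
L [15:45, 19:20] → after → no.
N [12:05, 12:30] → finishes → no.
R [06:25, 06:30] → before → yes.
S [12:10, 16:50] → overlapped-by → no.
Result: R.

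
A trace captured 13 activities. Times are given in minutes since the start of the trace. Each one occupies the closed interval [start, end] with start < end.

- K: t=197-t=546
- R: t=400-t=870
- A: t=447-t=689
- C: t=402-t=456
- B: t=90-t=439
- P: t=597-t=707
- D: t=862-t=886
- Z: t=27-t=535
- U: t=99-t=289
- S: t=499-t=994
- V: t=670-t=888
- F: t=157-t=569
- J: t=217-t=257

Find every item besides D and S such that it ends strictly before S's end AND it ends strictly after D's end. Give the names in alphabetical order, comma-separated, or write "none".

V

Conditions: its end is strictly before S's end (X.end < t=994) AND its end is strictly after D's end (X.end > t=886).
A: end t=689 < t=994? ✓; end t=689 > t=886? ✗ → no.
B: end t=439 < t=994? ✓; end t=439 > t=886? ✗ → no.
C: end t=456 < t=994? ✓; end t=456 > t=886? ✗ → no.
F: end t=569 < t=994? ✓; end t=569 > t=886? ✗ → no.
J: end t=257 < t=994? ✓; end t=257 > t=886? ✗ → no.
K: end t=546 < t=994? ✓; end t=546 > t=886? ✗ → no.
P: end t=707 < t=994? ✓; end t=707 > t=886? ✗ → no.
R: end t=870 < t=994? ✓; end t=870 > t=886? ✗ → no.
U: end t=289 < t=994? ✓; end t=289 > t=886? ✗ → no.
V: end t=888 < t=994? ✓; end t=888 > t=886? ✓ → yes.
Z: end t=535 < t=994? ✓; end t=535 > t=886? ✗ → no.
Result: V.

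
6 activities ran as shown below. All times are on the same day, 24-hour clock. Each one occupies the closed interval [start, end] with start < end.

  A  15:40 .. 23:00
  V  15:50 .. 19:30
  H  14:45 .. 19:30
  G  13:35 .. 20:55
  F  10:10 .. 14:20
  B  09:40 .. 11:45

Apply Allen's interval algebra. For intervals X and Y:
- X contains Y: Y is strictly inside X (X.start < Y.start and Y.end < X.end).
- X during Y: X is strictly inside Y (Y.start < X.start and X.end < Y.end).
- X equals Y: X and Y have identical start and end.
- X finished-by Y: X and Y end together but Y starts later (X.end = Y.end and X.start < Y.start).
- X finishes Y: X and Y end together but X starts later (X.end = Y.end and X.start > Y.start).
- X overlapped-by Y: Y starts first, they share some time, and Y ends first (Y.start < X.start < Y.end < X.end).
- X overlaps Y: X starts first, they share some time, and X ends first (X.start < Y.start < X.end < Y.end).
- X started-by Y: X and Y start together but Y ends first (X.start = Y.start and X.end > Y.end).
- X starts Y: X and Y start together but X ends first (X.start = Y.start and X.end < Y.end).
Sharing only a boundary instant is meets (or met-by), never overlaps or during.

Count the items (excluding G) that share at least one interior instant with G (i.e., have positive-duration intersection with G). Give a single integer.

4

Target G = [13:35, 20:55].
A [15:40, 23:00] → overlapped-by → counts.
B [09:40, 11:45] → before → no.
F [10:10, 14:20] → overlaps → counts.
H [14:45, 19:30] → during → counts.
V [15:50, 19:30] → during → counts.
Total: 4.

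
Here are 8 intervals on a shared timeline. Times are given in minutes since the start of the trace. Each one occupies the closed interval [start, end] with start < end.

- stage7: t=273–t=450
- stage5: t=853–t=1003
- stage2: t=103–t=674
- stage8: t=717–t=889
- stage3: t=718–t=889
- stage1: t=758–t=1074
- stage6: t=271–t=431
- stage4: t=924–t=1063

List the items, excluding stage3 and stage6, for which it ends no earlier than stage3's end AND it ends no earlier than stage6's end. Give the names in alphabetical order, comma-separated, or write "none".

Conditions: its end is no earlier than stage3's end (X.end >= t=889) AND its end is no earlier than stage6's end (X.end >= t=431).
stage1: end t=1074 >= t=889? ✓; end t=1074 >= t=431? ✓ → yes.
stage2: end t=674 >= t=889? ✗; end t=674 >= t=431? ✓ → no.
stage4: end t=1063 >= t=889? ✓; end t=1063 >= t=431? ✓ → yes.
stage5: end t=1003 >= t=889? ✓; end t=1003 >= t=431? ✓ → yes.
stage7: end t=450 >= t=889? ✗; end t=450 >= t=431? ✓ → no.
stage8: end t=889 >= t=889? ✓; end t=889 >= t=431? ✓ → yes.
Result: stage1, stage4, stage5, stage8.

stage1, stage4, stage5, stage8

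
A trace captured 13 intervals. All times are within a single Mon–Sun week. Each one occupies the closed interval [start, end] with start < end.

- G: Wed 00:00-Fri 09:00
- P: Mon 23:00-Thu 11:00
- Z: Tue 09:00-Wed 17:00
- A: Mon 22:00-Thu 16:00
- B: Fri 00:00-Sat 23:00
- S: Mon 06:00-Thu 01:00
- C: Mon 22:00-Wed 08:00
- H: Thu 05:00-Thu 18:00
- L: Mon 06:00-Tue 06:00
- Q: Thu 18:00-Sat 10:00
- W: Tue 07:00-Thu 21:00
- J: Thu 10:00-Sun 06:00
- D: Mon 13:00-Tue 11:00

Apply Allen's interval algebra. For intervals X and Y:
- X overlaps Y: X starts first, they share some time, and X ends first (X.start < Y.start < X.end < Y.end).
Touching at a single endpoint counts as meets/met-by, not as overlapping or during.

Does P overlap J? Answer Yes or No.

Yes

P = [Mon 23:00, Thu 11:00], J = [Thu 10:00, Sun 06:00].
Actual relation of P to J: overlaps.
Asked whether 'overlaps' holds → Yes.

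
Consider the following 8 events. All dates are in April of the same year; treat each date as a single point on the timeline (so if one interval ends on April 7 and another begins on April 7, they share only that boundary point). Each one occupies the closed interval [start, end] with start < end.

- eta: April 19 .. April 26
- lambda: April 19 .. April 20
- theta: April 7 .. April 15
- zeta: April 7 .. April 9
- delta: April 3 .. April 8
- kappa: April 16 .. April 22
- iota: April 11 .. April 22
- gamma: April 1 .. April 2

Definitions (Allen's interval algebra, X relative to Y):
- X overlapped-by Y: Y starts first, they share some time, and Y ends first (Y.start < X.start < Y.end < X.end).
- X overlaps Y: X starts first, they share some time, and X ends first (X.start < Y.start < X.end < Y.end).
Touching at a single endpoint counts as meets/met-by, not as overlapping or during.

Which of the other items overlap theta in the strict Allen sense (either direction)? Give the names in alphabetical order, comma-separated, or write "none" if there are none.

Target theta = [April 7, April 15].
delta [April 3, April 8] → overlaps → yes.
eta [April 19, April 26] → after → no.
gamma [April 1, April 2] → before → no.
iota [April 11, April 22] → overlapped-by → yes.
kappa [April 16, April 22] → after → no.
lambda [April 19, April 20] → after → no.
zeta [April 7, April 9] → starts → no.
Result: delta, iota.

delta, iota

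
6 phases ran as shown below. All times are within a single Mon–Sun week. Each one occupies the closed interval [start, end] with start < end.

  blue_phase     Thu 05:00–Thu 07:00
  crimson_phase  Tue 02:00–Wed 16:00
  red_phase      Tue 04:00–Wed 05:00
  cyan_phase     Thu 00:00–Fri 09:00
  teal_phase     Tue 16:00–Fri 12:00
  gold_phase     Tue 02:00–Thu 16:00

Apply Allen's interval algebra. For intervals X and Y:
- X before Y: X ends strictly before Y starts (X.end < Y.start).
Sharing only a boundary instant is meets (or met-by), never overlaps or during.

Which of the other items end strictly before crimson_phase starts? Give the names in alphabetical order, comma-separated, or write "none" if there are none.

Target crimson_phase = [Tue 02:00, Wed 16:00].
blue_phase [Thu 05:00, Thu 07:00] → after → no.
cyan_phase [Thu 00:00, Fri 09:00] → after → no.
gold_phase [Tue 02:00, Thu 16:00] → started-by → no.
red_phase [Tue 04:00, Wed 05:00] → during → no.
teal_phase [Tue 16:00, Fri 12:00] → overlapped-by → no.
Result: none.

none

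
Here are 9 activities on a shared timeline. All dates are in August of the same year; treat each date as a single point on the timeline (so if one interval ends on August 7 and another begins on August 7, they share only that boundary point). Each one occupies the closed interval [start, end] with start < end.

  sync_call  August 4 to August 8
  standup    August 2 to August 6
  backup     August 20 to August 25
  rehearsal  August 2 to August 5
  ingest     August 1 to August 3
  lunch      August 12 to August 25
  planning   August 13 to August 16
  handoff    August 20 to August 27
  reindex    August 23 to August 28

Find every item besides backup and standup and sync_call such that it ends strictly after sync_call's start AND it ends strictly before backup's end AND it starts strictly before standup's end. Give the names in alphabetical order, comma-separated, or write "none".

Conditions: its end is strictly after sync_call's start (X.end > August 4) AND its end is strictly before backup's end (X.end < August 25) AND its start is strictly before standup's end (X.start < August 6).
handoff: end August 27 > August 4? ✓; end August 27 < August 25? ✗; start August 20 < August 6? ✗ → no.
ingest: end August 3 > August 4? ✗; end August 3 < August 25? ✓; start August 1 < August 6? ✓ → no.
lunch: end August 25 > August 4? ✓; end August 25 < August 25? ✗; start August 12 < August 6? ✗ → no.
planning: end August 16 > August 4? ✓; end August 16 < August 25? ✓; start August 13 < August 6? ✗ → no.
rehearsal: end August 5 > August 4? ✓; end August 5 < August 25? ✓; start August 2 < August 6? ✓ → yes.
reindex: end August 28 > August 4? ✓; end August 28 < August 25? ✗; start August 23 < August 6? ✗ → no.
Result: rehearsal.

rehearsal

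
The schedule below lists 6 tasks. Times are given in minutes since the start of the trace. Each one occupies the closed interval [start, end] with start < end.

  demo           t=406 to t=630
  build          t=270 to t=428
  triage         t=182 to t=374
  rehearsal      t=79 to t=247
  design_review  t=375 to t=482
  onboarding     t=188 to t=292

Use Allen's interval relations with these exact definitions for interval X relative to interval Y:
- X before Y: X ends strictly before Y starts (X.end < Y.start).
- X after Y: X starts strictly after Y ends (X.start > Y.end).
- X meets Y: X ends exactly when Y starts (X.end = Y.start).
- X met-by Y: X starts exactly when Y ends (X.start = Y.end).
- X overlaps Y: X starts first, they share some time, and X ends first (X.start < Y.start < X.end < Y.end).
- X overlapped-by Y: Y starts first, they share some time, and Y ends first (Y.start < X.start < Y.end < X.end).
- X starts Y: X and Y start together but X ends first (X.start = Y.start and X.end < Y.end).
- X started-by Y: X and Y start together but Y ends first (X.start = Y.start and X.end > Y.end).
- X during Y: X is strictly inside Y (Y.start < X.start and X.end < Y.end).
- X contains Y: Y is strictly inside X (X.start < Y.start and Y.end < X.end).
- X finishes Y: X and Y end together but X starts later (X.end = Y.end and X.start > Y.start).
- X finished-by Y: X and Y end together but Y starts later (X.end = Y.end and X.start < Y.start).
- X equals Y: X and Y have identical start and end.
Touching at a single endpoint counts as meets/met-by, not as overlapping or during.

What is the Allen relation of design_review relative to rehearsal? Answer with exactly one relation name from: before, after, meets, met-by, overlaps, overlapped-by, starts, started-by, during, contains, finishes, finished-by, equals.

after

design_review = [t=375, t=482]; rehearsal = [t=79, t=247].
Compare endpoints: design_review.start > rehearsal.start, design_review.start > rehearsal.end, design_review.end > rehearsal.start, design_review.end > rehearsal.end.
That pattern is 'after'.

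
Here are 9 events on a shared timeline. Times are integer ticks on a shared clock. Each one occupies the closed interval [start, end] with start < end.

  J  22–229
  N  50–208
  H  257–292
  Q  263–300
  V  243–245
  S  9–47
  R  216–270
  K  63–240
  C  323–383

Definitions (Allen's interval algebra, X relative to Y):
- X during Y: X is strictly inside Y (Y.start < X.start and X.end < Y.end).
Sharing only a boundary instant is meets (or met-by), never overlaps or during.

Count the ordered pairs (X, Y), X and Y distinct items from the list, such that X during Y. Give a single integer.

Checking all 72 ordered pairs for relation 'during'; matching pairs in alphabetical order:
(N, J): N during J ✓
(V, R): V during R ✓
Count: 2.

2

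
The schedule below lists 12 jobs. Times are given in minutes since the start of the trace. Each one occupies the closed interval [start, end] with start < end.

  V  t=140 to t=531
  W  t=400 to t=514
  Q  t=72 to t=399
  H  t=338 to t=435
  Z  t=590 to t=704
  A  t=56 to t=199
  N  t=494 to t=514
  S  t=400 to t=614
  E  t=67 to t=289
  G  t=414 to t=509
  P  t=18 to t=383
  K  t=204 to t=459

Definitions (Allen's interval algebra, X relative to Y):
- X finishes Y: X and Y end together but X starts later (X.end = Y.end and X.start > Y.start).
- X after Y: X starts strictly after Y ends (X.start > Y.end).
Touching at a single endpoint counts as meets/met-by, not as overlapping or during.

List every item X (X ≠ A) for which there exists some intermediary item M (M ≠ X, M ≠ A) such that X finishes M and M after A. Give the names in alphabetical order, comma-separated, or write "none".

Target A = [t=56, t=199].
Intermediaries M with M after A: G, H, K, N, S, W, Z.
Via G — items with X finishes G: none.
Via H — items with X finishes H: none.
Via K — items with X finishes K: none.
Via N — items with X finishes N: none.
Via S — items with X finishes S: none.
Via W — items with X finishes W: N.
Via Z — items with X finishes Z: none.
Union: N.

N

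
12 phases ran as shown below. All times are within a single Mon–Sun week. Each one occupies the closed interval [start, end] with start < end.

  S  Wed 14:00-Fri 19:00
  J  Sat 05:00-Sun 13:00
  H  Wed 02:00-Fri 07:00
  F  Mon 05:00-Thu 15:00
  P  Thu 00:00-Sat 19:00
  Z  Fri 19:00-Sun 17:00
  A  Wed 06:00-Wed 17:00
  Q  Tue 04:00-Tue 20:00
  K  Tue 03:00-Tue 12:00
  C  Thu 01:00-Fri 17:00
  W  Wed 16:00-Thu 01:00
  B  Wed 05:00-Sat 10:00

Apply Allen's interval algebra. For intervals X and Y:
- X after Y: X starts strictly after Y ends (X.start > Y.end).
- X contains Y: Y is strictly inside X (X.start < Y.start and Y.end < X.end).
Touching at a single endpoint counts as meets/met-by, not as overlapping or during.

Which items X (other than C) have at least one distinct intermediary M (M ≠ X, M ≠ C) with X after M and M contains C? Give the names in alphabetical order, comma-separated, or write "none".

Target C = [Thu 01:00, Fri 17:00].
Intermediaries M with M contains C: B, P, S.
Via B — items with X after B: none.
Via P — items with X after P: none.
Via S — items with X after S: J.
Union: J.

J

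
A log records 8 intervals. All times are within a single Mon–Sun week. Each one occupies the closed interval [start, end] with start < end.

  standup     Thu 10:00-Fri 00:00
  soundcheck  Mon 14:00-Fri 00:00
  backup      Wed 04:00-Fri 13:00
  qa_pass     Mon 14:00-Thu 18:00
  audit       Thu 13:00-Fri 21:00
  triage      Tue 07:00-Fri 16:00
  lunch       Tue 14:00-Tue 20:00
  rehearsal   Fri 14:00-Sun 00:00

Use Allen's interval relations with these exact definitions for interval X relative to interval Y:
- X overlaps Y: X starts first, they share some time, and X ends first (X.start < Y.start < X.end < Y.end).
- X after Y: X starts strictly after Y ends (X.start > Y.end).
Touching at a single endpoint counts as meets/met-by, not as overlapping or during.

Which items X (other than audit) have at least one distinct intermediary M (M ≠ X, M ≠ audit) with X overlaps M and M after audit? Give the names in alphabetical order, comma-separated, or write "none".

none

Target audit = [Thu 13:00, Fri 21:00].
Intermediaries M with M after audit: none.
Union: none.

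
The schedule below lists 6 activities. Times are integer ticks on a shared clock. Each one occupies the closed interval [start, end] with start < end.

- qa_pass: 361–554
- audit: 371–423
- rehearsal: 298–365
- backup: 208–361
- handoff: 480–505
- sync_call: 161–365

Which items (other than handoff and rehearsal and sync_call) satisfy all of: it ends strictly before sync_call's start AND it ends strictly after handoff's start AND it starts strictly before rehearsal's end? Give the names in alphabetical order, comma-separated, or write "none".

none

Conditions: its end is strictly before sync_call's start (X.end < 161) AND its end is strictly after handoff's start (X.end > 480) AND its start is strictly before rehearsal's end (X.start < 365).
audit: end 423 < 161? ✗; end 423 > 480? ✗; start 371 < 365? ✗ → no.
backup: end 361 < 161? ✗; end 361 > 480? ✗; start 208 < 365? ✓ → no.
qa_pass: end 554 < 161? ✗; end 554 > 480? ✓; start 361 < 365? ✓ → no.
Result: none.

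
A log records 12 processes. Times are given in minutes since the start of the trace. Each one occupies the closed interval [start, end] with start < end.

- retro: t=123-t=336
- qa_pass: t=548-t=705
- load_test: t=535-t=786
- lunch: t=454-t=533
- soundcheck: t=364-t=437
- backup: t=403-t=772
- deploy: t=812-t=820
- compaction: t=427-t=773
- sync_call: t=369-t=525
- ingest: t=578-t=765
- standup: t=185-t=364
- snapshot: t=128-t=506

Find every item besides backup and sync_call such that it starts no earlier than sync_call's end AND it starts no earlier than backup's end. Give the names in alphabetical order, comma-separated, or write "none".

deploy

Conditions: its start is no earlier than sync_call's end (X.start >= t=525) AND its start is no earlier than backup's end (X.start >= t=772).
compaction: start t=427 >= t=525? ✗; start t=427 >= t=772? ✗ → no.
deploy: start t=812 >= t=525? ✓; start t=812 >= t=772? ✓ → yes.
ingest: start t=578 >= t=525? ✓; start t=578 >= t=772? ✗ → no.
load_test: start t=535 >= t=525? ✓; start t=535 >= t=772? ✗ → no.
lunch: start t=454 >= t=525? ✗; start t=454 >= t=772? ✗ → no.
qa_pass: start t=548 >= t=525? ✓; start t=548 >= t=772? ✗ → no.
retro: start t=123 >= t=525? ✗; start t=123 >= t=772? ✗ → no.
snapshot: start t=128 >= t=525? ✗; start t=128 >= t=772? ✗ → no.
soundcheck: start t=364 >= t=525? ✗; start t=364 >= t=772? ✗ → no.
standup: start t=185 >= t=525? ✗; start t=185 >= t=772? ✗ → no.
Result: deploy.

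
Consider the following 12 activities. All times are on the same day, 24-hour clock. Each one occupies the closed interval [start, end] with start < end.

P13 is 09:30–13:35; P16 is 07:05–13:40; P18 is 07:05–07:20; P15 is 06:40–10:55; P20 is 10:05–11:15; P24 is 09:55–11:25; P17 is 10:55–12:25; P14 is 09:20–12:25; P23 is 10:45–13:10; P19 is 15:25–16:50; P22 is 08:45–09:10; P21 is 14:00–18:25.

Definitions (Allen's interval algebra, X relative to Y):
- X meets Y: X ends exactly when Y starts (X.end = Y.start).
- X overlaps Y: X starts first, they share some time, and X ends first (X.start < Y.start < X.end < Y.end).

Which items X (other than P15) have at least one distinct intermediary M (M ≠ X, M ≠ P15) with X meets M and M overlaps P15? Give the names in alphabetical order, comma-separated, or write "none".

none

Target P15 = [06:40, 10:55].
Intermediaries M with M overlaps P15: none.
Union: none.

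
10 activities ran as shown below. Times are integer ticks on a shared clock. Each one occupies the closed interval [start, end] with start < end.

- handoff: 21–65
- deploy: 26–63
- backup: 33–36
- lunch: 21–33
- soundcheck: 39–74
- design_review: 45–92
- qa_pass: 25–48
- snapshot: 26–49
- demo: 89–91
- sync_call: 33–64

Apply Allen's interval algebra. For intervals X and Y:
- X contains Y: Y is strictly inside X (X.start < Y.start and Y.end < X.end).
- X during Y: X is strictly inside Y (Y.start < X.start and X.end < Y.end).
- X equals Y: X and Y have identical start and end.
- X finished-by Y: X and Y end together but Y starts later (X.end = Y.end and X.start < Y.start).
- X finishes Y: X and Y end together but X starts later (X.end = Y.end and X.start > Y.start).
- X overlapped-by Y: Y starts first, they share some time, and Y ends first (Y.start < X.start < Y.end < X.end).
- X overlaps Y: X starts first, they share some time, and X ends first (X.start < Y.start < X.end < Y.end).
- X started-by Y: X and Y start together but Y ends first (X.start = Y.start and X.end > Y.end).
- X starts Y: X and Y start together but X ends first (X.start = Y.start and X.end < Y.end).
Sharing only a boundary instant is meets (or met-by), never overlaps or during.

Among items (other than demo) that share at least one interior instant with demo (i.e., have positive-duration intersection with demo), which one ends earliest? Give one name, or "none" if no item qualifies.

Target demo = [89, 91].
backup [33, 36] → before → excluded.
deploy [26, 63] → before → excluded.
design_review [45, 92] → contains → candidate.
handoff [21, 65] → before → excluded.
lunch [21, 33] → before → excluded.
qa_pass [25, 48] → before → excluded.
snapshot [26, 49] → before → excluded.
soundcheck [39, 74] → before → excluded.
sync_call [33, 64] → before → excluded.
Among candidates, earliest end is 92 → design_review.

design_review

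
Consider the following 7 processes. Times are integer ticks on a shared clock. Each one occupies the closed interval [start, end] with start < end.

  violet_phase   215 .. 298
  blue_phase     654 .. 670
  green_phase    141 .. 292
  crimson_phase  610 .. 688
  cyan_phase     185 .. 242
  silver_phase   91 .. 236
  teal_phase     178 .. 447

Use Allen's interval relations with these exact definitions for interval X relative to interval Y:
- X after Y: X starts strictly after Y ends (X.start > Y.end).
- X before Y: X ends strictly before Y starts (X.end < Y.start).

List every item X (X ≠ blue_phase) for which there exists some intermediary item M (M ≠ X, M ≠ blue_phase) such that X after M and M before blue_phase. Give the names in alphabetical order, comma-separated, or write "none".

crimson_phase

Target blue_phase = [654, 670].
Intermediaries M with M before blue_phase: cyan_phase, green_phase, silver_phase, teal_phase, violet_phase.
Via cyan_phase — items with X after cyan_phase: crimson_phase.
Via green_phase — items with X after green_phase: crimson_phase.
Via silver_phase — items with X after silver_phase: crimson_phase.
Via teal_phase — items with X after teal_phase: crimson_phase.
Via violet_phase — items with X after violet_phase: crimson_phase.
Union: crimson_phase.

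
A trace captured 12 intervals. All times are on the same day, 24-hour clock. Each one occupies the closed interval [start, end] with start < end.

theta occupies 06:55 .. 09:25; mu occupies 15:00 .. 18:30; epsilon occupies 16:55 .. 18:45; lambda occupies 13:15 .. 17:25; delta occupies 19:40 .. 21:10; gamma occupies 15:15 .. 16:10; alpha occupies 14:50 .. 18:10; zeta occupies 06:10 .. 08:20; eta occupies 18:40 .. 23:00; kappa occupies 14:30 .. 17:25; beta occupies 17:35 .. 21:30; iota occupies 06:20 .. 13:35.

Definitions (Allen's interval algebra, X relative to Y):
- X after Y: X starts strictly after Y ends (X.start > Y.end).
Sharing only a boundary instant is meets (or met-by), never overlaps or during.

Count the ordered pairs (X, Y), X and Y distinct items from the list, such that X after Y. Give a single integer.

Checking all 132 ordered pairs for relation 'after'; matching pairs in alphabetical order:
(alpha, iota): alpha after iota ✓
(alpha, theta): alpha after theta ✓
(alpha, zeta): alpha after zeta ✓
(beta, gamma): beta after gamma ✓
(beta, iota): beta after iota ✓
(beta, kappa): beta after kappa ✓
(beta, lambda): beta after lambda ✓
(beta, theta): beta after theta ✓
(beta, zeta): beta after zeta ✓
(delta, alpha): delta after alpha ✓
(delta, epsilon): delta after epsilon ✓
(delta, gamma): delta after gamma ✓
(delta, iota): delta after iota ✓
(delta, kappa): delta after kappa ✓
(delta, lambda): delta after lambda ✓
(delta, mu): delta after mu ✓
(delta, theta): delta after theta ✓
(delta, zeta): delta after zeta ✓
(epsilon, gamma): epsilon after gamma ✓
(epsilon, iota): epsilon after iota ✓
(epsilon, theta): epsilon after theta ✓
(epsilon, zeta): epsilon after zeta ✓
(eta, alpha): eta after alpha ✓
(eta, gamma): eta after gamma ✓
... plus 17 further pairs not listed.
Count: 41.

41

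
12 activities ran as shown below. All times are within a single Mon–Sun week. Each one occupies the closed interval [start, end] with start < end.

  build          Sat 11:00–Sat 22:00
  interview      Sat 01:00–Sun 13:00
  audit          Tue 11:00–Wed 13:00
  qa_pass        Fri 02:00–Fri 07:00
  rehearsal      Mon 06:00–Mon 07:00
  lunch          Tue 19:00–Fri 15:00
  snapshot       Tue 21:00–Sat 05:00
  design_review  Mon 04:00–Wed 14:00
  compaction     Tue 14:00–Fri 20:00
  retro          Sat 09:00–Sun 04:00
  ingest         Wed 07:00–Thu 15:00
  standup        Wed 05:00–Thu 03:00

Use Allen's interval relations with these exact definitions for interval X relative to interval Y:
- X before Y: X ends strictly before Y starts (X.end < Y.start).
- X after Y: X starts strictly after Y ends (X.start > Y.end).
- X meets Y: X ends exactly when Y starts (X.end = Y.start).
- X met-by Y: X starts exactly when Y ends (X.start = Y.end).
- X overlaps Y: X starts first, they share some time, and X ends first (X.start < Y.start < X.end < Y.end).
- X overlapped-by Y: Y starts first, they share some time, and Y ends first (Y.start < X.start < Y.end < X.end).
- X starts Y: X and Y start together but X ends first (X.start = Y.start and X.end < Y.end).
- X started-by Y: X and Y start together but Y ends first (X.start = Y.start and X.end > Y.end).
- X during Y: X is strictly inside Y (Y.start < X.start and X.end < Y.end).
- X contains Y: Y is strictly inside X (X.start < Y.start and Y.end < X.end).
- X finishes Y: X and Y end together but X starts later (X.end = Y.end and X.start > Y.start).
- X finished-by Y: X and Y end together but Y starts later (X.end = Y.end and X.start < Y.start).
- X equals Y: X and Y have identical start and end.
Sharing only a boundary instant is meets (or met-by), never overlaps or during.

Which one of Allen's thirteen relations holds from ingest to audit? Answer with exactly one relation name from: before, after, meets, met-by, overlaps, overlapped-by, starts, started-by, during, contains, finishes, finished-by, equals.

ingest = [Wed 07:00, Thu 15:00]; audit = [Tue 11:00, Wed 13:00].
Compare endpoints: ingest.start > audit.start, ingest.start < audit.end, ingest.end > audit.start, ingest.end > audit.end.
That pattern is 'overlapped-by'.

overlapped-by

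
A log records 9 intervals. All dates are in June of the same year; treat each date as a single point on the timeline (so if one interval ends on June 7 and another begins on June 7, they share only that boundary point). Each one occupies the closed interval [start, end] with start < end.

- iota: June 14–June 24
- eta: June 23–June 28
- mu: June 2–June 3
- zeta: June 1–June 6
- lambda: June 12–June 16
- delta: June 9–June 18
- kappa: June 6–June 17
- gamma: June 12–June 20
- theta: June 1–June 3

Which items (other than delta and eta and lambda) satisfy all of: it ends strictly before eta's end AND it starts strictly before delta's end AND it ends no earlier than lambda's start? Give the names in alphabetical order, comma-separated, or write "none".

gamma, iota, kappa

Conditions: its end is strictly before eta's end (X.end < June 28) AND its start is strictly before delta's end (X.start < June 18) AND its end is no earlier than lambda's start (X.end >= June 12).
gamma: end June 20 < June 28? ✓; start June 12 < June 18? ✓; end June 20 >= June 12? ✓ → yes.
iota: end June 24 < June 28? ✓; start June 14 < June 18? ✓; end June 24 >= June 12? ✓ → yes.
kappa: end June 17 < June 28? ✓; start June 6 < June 18? ✓; end June 17 >= June 12? ✓ → yes.
mu: end June 3 < June 28? ✓; start June 2 < June 18? ✓; end June 3 >= June 12? ✗ → no.
theta: end June 3 < June 28? ✓; start June 1 < June 18? ✓; end June 3 >= June 12? ✗ → no.
zeta: end June 6 < June 28? ✓; start June 1 < June 18? ✓; end June 6 >= June 12? ✗ → no.
Result: gamma, iota, kappa.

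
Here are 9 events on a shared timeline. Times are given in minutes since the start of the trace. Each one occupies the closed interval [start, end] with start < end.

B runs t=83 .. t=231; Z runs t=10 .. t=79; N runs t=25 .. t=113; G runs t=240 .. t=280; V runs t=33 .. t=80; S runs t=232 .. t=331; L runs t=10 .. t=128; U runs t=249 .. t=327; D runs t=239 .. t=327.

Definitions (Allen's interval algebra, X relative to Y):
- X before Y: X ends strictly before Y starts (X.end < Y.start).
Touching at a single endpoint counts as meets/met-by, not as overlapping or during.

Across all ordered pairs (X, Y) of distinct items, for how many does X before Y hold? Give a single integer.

22

Checking all 72 ordered pairs for relation 'before'; matching pairs in alphabetical order:
(B, D): B before D ✓
(B, G): B before G ✓
(B, S): B before S ✓
(B, U): B before U ✓
(L, D): L before D ✓
(L, G): L before G ✓
(L, S): L before S ✓
(L, U): L before U ✓
(N, D): N before D ✓
(N, G): N before G ✓
(N, S): N before S ✓
(N, U): N before U ✓
(V, B): V before B ✓
(V, D): V before D ✓
(V, G): V before G ✓
(V, S): V before S ✓
(V, U): V before U ✓
(Z, B): Z before B ✓
(Z, D): Z before D ✓
(Z, G): Z before G ✓
(Z, S): Z before S ✓
(Z, U): Z before U ✓
Count: 22.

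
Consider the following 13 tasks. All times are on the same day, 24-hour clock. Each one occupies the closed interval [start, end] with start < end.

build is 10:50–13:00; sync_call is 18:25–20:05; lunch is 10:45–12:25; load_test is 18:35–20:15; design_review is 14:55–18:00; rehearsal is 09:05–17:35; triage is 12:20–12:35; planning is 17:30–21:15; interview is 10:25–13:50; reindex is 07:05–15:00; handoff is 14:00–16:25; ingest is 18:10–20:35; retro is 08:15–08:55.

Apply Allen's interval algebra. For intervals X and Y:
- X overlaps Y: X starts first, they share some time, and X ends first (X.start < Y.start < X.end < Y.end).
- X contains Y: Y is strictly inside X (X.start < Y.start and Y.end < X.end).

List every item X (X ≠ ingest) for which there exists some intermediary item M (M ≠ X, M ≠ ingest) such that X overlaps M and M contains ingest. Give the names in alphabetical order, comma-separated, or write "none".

design_review, rehearsal

Target ingest = [18:10, 20:35].
Intermediaries M with M contains ingest: planning.
Via planning — items with X overlaps planning: design_review, rehearsal.
Union: design_review, rehearsal.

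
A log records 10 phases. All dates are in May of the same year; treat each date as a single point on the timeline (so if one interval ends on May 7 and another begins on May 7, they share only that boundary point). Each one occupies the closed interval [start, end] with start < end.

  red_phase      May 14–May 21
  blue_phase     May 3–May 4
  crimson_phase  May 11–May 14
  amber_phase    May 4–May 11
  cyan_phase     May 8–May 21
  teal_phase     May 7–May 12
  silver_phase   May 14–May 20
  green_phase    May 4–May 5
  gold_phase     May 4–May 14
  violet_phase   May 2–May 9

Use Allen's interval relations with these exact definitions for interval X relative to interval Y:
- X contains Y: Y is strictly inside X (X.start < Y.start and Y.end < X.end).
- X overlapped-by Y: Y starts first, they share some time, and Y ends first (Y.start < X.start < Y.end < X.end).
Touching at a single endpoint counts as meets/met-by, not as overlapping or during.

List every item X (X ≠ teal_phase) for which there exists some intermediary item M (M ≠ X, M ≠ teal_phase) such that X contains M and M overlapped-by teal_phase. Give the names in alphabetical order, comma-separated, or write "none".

Target teal_phase = [May 7, May 12].
Intermediaries M with M overlapped-by teal_phase: crimson_phase, cyan_phase.
Via crimson_phase — items with X contains crimson_phase: cyan_phase.
Via cyan_phase — items with X contains cyan_phase: none.
Union: cyan_phase.

cyan_phase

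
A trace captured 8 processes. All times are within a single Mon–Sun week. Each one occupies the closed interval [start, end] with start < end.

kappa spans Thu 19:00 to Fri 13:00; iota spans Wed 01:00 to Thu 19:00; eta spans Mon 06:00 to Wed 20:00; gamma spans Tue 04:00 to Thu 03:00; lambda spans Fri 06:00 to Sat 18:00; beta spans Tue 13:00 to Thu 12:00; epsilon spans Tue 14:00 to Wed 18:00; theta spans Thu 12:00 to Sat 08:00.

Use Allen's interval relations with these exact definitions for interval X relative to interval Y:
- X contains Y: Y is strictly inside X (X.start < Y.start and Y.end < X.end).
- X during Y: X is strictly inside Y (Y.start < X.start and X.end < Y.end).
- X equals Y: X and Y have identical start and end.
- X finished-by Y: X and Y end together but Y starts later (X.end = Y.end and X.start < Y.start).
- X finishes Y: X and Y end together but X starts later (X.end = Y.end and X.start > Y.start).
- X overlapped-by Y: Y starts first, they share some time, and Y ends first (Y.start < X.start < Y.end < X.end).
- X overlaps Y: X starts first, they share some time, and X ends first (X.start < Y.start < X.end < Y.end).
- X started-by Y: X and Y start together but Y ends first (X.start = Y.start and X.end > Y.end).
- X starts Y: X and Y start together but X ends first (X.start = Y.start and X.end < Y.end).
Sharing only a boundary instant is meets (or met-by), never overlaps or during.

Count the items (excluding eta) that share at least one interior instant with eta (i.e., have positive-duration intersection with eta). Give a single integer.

4

Target eta = [Mon 06:00, Wed 20:00].
beta [Tue 13:00, Thu 12:00] → overlapped-by → counts.
epsilon [Tue 14:00, Wed 18:00] → during → counts.
gamma [Tue 04:00, Thu 03:00] → overlapped-by → counts.
iota [Wed 01:00, Thu 19:00] → overlapped-by → counts.
kappa [Thu 19:00, Fri 13:00] → after → no.
lambda [Fri 06:00, Sat 18:00] → after → no.
theta [Thu 12:00, Sat 08:00] → after → no.
Total: 4.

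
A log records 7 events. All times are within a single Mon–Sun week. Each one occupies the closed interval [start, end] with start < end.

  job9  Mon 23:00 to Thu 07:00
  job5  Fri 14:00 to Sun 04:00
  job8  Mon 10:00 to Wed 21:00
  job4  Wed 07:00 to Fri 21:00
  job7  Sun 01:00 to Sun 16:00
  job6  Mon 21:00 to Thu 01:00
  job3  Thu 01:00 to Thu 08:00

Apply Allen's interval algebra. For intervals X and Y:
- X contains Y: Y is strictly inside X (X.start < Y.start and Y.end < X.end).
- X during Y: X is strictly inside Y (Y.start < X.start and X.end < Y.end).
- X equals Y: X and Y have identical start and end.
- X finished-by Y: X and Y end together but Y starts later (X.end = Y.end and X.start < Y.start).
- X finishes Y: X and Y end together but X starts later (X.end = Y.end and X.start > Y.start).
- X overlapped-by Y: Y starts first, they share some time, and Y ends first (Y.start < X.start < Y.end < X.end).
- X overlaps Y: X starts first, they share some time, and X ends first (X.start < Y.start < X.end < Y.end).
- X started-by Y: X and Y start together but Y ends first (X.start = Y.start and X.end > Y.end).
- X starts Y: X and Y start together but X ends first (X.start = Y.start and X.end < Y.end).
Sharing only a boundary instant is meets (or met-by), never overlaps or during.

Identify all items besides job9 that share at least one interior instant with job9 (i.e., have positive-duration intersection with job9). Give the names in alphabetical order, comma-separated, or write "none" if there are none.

job3, job4, job6, job8

Target job9 = [Mon 23:00, Thu 07:00].
job3 [Thu 01:00, Thu 08:00] → overlapped-by → yes.
job4 [Wed 07:00, Fri 21:00] → overlapped-by → yes.
job5 [Fri 14:00, Sun 04:00] → after → no.
job6 [Mon 21:00, Thu 01:00] → overlaps → yes.
job7 [Sun 01:00, Sun 16:00] → after → no.
job8 [Mon 10:00, Wed 21:00] → overlaps → yes.
Result: job3, job4, job6, job8.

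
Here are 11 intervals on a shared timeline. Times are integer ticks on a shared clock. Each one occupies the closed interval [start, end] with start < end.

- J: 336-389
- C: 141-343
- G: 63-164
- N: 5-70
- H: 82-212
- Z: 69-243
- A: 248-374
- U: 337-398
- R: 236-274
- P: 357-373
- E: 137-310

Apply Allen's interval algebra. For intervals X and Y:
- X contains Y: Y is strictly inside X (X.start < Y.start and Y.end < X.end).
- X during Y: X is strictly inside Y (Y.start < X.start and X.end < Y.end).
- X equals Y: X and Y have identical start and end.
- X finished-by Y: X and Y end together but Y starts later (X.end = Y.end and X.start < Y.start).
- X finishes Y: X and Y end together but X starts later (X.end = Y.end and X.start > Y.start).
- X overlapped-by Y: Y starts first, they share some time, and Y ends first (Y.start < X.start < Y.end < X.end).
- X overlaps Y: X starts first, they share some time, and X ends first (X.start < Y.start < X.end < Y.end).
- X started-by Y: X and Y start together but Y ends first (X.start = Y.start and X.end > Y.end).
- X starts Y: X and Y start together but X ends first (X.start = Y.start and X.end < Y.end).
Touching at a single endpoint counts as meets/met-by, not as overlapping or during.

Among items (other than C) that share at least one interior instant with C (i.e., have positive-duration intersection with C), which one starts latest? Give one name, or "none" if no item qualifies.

Target C = [141, 343].
A [248, 374] → overlapped-by → candidate.
E [137, 310] → overlaps → candidate.
G [63, 164] → overlaps → candidate.
H [82, 212] → overlaps → candidate.
J [336, 389] → overlapped-by → candidate.
N [5, 70] → before → excluded.
P [357, 373] → after → excluded.
R [236, 274] → during → candidate.
U [337, 398] → overlapped-by → candidate.
Z [69, 243] → overlaps → candidate.
Among candidates, latest start is 337 → U.

U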